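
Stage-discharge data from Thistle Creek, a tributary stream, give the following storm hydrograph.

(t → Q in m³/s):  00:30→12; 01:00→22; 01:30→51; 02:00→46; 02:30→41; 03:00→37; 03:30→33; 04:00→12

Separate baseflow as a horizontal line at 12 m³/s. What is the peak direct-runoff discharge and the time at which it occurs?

Subtracting baseflow gives direct-runoff ordinates: 0.0, 10.0, 39.0, 34.0, 29.0, 25.0, 21.0, 0.0 m³/s.
The maximum is 39.0 m³/s, occurring at the reading for t = 01:30.

Q_p = 39.0 m³/s at t = 01:30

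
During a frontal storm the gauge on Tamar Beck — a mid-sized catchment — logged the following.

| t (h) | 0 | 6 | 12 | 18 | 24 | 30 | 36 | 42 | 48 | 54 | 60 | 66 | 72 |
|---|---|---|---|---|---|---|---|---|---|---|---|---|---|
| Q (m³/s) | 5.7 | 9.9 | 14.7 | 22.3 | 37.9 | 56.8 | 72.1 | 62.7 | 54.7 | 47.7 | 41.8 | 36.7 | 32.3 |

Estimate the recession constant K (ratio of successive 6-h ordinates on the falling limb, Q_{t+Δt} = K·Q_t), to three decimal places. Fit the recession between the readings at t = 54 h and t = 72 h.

Using the recession-limb readings at t = 54 h and t = 72 h: Q falls from 47.7 to 32.3 m³/s over 3 intervals.
K = (Q₂/Q₁)^(1/3) = (32.3/47.7)^(1/3) = 0.878.

K ≈ 0.878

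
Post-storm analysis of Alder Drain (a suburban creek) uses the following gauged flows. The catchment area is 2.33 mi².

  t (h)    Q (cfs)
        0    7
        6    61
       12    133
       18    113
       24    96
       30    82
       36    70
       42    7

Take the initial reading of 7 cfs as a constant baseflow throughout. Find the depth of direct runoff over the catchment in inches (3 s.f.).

d ≈ 2.05 in

Direct runoff: 0.0, 54.0, 126.0, 106.0, 89.0, 75.0, 63.0, 0.0 cfs; ΣQ_DR = 513.0 cfs.
V = ΣQ_DR · Δt = 513.0 × 21600 s = 1.108 × 10^7 ft³.
Over A = 2.33 mi², depth = V / A = 2.05 in.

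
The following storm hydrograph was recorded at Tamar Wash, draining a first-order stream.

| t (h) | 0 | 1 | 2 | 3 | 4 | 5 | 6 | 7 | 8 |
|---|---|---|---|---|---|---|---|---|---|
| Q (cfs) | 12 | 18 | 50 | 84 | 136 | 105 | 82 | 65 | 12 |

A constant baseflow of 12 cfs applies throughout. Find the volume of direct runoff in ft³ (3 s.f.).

Direct-runoff ordinates (Q − Q_b): 0.0, 6.0, 38.0, 72.0, 124.0, 93.0, 70.0, 53.0, 0.0 cfs.
ΣQ_DR = 456.0 cfs.
With Δt = 1 h = 3600 s, V = ΣQ_DR · Δt = 456.0 × 3600 = 1.64 × 10^6 ft³.

V ≈ 1.64 × 10^6 ft³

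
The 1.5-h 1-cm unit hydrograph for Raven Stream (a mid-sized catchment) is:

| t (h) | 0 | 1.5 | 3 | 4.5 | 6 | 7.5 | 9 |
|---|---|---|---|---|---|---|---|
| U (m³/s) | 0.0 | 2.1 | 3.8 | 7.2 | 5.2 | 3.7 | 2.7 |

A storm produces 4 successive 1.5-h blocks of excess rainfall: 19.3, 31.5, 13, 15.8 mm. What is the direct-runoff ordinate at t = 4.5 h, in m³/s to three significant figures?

By discrete convolution, Q_j = Σ (P_i / 10 mm) · U_{j−i}.
At t = 4.5 h (j=3): Q = (19.3/10)·7.2 + (31.5/10)·3.8 + (13/10)·2.1 + (15.8/10)·0.0 = 28.6 m³/s.

Q ≈ 28.6 m³/s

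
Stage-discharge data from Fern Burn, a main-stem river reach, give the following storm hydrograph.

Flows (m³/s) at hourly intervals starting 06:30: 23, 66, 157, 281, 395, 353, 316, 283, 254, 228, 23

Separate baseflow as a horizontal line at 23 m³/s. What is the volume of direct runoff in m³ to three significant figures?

Direct-runoff ordinates (Q − Q_b): 0.0, 43.0, 134.0, 258.0, 372.0, 330.0, 293.0, 260.0, 231.0, 205.0, 0.0 m³/s.
ΣQ_DR = 2126 m³/s.
With Δt = 1 h = 3600 s, V = ΣQ_DR · Δt = 2126 × 3600 = 7.65 × 10^6 m³.

V ≈ 7.65 × 10^6 m³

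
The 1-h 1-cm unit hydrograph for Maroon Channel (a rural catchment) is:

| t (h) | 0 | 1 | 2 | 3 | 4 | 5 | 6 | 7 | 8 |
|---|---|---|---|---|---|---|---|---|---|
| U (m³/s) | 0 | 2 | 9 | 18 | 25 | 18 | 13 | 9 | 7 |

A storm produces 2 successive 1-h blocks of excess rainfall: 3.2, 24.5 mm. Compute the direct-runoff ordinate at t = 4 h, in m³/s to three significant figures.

By discrete convolution, Q_j = Σ (P_i / 10 mm) · U_{j−i}.
At t = 4 h (j=4): Q = (3.2/10)·25 + (24.5/10)·18 = 52.1 m³/s.

Q ≈ 52.1 m³/s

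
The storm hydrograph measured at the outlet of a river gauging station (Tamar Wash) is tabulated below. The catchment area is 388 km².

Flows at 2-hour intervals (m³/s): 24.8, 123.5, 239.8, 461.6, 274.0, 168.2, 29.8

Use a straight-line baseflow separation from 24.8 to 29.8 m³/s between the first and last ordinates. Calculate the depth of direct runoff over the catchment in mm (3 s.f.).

d ≈ 21.0 mm

Direct runoff: 0.00, 97.87, 213.33, 434.30, 245.87, 139.23, 0.00 m³/s; ΣQ_DR = 1131 m³/s.
V = ΣQ_DR · Δt = 1131 × 7200 s = 8.140 × 10^6 m³.
Over A = 388 km², depth = V / A = 21.0 mm.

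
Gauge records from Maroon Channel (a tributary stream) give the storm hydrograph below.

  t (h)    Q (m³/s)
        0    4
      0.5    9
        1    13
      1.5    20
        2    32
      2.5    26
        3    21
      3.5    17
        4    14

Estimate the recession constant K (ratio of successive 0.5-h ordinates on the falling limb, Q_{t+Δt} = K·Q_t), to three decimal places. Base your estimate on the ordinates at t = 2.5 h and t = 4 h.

Using the recession-limb readings at t = 2.5 h and t = 4 h: Q falls from 26 to 14 m³/s over 3 intervals.
K = (Q₂/Q₁)^(1/3) = (14/26)^(1/3) = 0.814.

K ≈ 0.814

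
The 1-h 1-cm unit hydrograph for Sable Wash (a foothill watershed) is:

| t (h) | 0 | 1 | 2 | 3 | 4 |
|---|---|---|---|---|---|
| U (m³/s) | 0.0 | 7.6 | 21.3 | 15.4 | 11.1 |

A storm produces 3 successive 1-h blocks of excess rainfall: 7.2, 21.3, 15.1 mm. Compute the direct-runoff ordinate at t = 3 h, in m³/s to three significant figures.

Q ≈ 67.9 m³/s

By discrete convolution, Q_j = Σ (P_i / 10 mm) · U_{j−i}.
At t = 3 h (j=3): Q = (7.2/10)·15.4 + (21.3/10)·21.3 + (15.1/10)·7.6 = 67.9 m³/s.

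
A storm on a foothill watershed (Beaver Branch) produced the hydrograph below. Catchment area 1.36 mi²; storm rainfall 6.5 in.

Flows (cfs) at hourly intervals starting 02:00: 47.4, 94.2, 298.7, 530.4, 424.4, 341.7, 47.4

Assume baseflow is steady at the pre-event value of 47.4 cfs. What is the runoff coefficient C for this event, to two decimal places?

C ≈ 0.25

ΣQ_DR = 1452 cfs; V = ΣQ_DR·Δt = 5.229 × 10^6 ft³.
Runoff depth d = V / A = 1.655 in.
C = d / P = 1.655 / 6.5 = 0.25.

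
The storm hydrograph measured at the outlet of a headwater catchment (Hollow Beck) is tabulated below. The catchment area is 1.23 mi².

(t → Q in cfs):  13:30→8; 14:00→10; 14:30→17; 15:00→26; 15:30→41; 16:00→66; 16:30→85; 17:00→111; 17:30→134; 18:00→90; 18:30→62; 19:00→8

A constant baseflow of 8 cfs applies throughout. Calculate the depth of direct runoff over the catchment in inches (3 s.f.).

Direct runoff: 0.0, 2.0, 9.0, 18.0, 33.0, 58.0, 77.0, 103.0, 126.0, 82.0, 54.0, 0.0 cfs; ΣQ_DR = 562.0 cfs.
V = ΣQ_DR · Δt = 562.0 × 1800 s = 1.012 × 10^6 ft³.
Over A = 1.23 mi², depth = V / A = 0.354 in.

d ≈ 0.354 in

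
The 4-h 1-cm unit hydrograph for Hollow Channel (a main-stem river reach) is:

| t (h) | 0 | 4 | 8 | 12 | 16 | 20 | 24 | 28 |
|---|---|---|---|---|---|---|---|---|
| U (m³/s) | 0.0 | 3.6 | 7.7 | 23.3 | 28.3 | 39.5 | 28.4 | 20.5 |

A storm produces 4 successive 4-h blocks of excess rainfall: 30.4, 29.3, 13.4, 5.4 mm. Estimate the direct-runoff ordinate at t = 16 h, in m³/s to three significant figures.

Q ≈ 167 m³/s

By discrete convolution, Q_j = Σ (P_i / 10 mm) · U_{j−i}.
At t = 16 h (j=4): Q = (30.4/10)·28.3 + (29.3/10)·23.3 + (13.4/10)·7.7 + (5.4/10)·3.6 = 167 m³/s.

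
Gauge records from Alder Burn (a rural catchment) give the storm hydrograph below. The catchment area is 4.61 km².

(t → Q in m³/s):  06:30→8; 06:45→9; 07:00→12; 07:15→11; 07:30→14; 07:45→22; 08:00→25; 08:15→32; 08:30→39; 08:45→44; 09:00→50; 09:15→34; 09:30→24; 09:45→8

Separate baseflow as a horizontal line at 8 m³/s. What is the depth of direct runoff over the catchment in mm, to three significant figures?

Direct runoff: 0.0, 1.0, 4.0, 3.0, 6.0, 14.0, 17.0, 24.0, 31.0, 36.0, 42.0, 26.0, 16.0, 0.0 m³/s; ΣQ_DR = 220.0 m³/s.
V = ΣQ_DR · Δt = 220.0 × 900 s = 1.980 × 10^5 m³.
Over A = 4.61 km², depth = V / A = 43.0 mm.

d ≈ 43.0 mm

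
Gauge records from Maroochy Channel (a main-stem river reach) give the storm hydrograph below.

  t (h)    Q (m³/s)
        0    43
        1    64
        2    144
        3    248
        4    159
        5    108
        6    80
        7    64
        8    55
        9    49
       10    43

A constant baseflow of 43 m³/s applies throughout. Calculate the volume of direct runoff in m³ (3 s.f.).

V ≈ 2.10 × 10^6 m³

Direct-runoff ordinates (Q − Q_b): 0.0, 21.0, 101.0, 205.0, 116.0, 65.0, 37.0, 21.0, 12.0, 6.0, 0.0 m³/s.
ΣQ_DR = 584.0 m³/s.
With Δt = 1 h = 3600 s, V = ΣQ_DR · Δt = 584.0 × 3600 = 2.10 × 10^6 m³.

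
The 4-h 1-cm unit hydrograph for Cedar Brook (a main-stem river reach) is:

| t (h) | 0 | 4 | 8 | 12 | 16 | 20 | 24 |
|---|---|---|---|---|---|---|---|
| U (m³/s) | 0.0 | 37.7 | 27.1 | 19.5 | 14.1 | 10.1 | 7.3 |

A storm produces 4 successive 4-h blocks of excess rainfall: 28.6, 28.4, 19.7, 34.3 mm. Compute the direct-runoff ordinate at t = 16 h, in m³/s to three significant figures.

Q ≈ 278 m³/s

By discrete convolution, Q_j = Σ (P_i / 10 mm) · U_{j−i}.
At t = 16 h (j=4): Q = (28.6/10)·14.1 + (28.4/10)·19.5 + (19.7/10)·27.1 + (34.3/10)·37.7 = 278 m³/s.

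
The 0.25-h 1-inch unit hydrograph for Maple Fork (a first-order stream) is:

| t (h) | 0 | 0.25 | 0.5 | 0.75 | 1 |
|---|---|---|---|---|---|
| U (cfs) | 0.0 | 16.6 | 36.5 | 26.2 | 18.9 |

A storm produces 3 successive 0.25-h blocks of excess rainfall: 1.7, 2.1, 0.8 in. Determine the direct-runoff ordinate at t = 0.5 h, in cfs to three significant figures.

Q ≈ 96.9 cfs

By discrete convolution, Q_j = Σ (P_i / 1 in) · U_{j−i}.
At t = 0.5 h (j=2): Q = (1.7/1)·36.5 + (2.1/1)·16.6 + (0.8/1)·0.0 = 96.9 cfs.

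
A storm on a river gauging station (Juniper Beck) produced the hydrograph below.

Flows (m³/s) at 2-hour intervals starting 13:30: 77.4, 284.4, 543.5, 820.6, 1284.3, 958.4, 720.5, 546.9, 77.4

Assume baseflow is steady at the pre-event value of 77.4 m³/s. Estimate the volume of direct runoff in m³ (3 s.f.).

V ≈ 3.32 × 10^7 m³

Direct-runoff ordinates (Q − Q_b): 0.0, 207.0, 466.1, 743.2, 1206.9, 881.0, 643.1, 469.5, 0.0 m³/s.
ΣQ_DR = 4617 m³/s.
With Δt = 2 h = 7200 s, V = ΣQ_DR · Δt = 4617 × 7200 = 3.32 × 10^7 m³.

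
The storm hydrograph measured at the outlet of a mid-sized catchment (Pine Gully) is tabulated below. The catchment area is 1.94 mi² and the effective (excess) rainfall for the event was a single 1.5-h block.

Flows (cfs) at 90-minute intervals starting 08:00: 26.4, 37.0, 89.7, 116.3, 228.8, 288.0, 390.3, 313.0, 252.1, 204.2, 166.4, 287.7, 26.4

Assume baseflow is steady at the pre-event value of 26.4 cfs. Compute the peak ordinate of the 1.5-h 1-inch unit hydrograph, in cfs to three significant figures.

Direct runoff: 0.0, 10.6, 63.3, 89.9, 202.4, 261.6, 363.9, 286.6, 225.7, 177.8, 140.0, 261.3, 0.0 cfs; ΣQ_DR = 2083 cfs, peak = 363.9 cfs.
Runoff depth d = ΣQ_DR·Δt / A = 2083 × 5400 / (1.94 mi²) = 2.496 in.
The 1-inch UH is the DRH scaled by (1 in)/d, so U_p = 363.9 × 1/2.496 = 146 cfs.

U_p ≈ 146 cfs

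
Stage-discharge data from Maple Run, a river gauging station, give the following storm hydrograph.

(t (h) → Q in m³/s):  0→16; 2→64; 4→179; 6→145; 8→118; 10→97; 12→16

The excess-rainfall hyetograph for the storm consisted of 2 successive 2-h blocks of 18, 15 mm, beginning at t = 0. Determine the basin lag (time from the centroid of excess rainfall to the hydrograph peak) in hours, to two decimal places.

Centroid of excess rainfall: t_c = Σ P_i·t̄_i / ΣP_i = 1.9091 h (block centres at 1, 3 h).
Hydrograph peak occurs at t = 4 h, so basin lag t_L = 4 − 1.9091 = 2.09 h.

t_L ≈ 2.09 h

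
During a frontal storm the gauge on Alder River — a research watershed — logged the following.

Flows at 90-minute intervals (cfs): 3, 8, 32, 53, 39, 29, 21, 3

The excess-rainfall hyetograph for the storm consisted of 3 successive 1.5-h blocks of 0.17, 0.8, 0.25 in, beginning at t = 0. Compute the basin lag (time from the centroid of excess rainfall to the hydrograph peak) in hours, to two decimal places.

t_L ≈ 2.15 h

Centroid of excess rainfall: t_c = Σ P_i·t̄_i / ΣP_i = 2.3484 h (block centres at 0.75, 2.25, 3.75 h).
Hydrograph peak occurs at t = 4.5 h, so basin lag t_L = 4.5 − 2.3484 = 2.15 h.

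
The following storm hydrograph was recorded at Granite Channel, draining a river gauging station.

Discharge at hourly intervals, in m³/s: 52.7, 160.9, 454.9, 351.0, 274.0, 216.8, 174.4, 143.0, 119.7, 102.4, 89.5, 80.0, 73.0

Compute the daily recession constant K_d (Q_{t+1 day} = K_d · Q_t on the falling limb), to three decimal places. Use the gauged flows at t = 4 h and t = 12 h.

Between t = 4 h and t = 12 h the flow falls from 274.0 to 73.0 m³/s over 8×1 h = 8 h.
Per-interval ratio K = (73.0/274.0)^(1/8) = 0.8476; K_d = K^(24/1) = 0.019.

K_d ≈ 0.019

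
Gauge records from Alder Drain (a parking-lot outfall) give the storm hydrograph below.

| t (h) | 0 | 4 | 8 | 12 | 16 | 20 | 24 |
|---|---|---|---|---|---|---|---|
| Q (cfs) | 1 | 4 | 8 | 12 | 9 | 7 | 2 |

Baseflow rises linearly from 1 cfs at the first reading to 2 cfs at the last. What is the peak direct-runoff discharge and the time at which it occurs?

Subtracting baseflow gives direct-runoff ordinates: 0.00, 2.83, 6.67, 10.50, 7.33, 5.17, 0.00 cfs.
The maximum is 10.50 cfs, occurring at the reading for t = 12 h.

Q_p = 10.50 cfs at t = 12 h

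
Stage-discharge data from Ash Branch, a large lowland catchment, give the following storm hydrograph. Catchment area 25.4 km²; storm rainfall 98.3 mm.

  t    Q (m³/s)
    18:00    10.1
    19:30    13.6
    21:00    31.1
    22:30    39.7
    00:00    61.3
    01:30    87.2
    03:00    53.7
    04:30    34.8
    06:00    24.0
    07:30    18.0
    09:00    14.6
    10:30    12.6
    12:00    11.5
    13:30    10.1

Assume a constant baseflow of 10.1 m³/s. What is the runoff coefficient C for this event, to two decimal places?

ΣQ_DR = 280.9 m³/s; V = ΣQ_DR·Δt = 1.517 × 10^6 m³.
Runoff depth d = V / A = 59.72 mm.
C = d / P = 59.72 / 98.3 = 0.61.

C ≈ 0.61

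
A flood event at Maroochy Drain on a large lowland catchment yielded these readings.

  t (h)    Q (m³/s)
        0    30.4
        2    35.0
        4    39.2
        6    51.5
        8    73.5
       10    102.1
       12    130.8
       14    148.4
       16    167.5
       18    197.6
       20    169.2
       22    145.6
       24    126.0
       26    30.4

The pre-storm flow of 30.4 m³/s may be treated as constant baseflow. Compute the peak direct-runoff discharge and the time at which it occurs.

Q_p = 167.2 m³/s at t = 18 h

Subtracting baseflow gives direct-runoff ordinates: 0.0, 4.6, 8.8, 21.1, 43.1, 71.7, 100.4, 118.0, 137.1, 167.2, 138.8, 115.2, 95.6, 0.0 m³/s.
The maximum is 167.2 m³/s, occurring at the reading for t = 18 h.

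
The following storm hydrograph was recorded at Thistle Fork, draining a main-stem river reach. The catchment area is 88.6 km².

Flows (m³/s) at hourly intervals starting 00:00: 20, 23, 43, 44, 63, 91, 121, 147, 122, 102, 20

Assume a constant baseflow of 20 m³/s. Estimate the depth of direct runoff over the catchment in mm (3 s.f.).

d ≈ 23.4 mm

Direct runoff: 0.0, 3.0, 23.0, 24.0, 43.0, 71.0, 101.0, 127.0, 102.0, 82.0, 0.0 m³/s; ΣQ_DR = 576.0 m³/s.
V = ΣQ_DR · Δt = 576.0 × 3600 s = 2.074 × 10^6 m³.
Over A = 88.6 km², depth = V / A = 23.4 mm.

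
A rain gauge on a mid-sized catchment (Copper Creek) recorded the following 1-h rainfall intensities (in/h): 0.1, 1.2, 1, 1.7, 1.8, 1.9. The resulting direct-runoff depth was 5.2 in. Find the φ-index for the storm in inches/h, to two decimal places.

Only the 5 blocks with intensity above φ contribute runoff: 1.2, 1, 1.7, 1.8, 1.9 in/h.
Σ(I−φ)·Δt = d  ⇒  (1.2+1+1.7+1.8+1.9 − 5φ)·1 = 5.2
φ = (7.600 − 5.2/1) / 5 = 0.48 in/h.

φ ≈ 0.48 in/h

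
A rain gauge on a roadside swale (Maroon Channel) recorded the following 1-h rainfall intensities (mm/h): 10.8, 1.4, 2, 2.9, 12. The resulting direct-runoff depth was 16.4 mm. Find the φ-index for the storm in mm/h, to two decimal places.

φ ≈ 3.20 mm/h

Only the 2 blocks with intensity above φ contribute runoff: 10.8, 12 mm/h.
Σ(I−φ)·Δt = d  ⇒  (10.8+12 − 2φ)·1 = 16.4
φ = (22.80 − 16.4/1) / 2 = 3.20 mm/h.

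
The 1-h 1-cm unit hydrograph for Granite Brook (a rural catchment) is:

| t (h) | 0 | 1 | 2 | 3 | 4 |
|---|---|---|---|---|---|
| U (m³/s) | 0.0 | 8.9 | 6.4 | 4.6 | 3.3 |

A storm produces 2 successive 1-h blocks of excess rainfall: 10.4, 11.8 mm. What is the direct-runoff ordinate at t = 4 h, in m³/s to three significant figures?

By discrete convolution, Q_j = Σ (P_i / 10 mm) · U_{j−i}.
At t = 4 h (j=4): Q = (10.4/10)·3.3 + (11.8/10)·4.6 = 8.86 m³/s.

Q ≈ 8.86 m³/s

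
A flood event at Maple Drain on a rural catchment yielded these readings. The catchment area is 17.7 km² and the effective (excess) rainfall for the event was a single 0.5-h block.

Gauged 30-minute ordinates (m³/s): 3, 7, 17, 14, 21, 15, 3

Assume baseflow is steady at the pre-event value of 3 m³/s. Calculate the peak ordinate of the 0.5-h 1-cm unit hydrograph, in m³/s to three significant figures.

Direct runoff: 0.0, 4.0, 14.0, 11.0, 18.0, 12.0, 0.0 m³/s; ΣQ_DR = 59.00 m³/s, peak = 18.0 m³/s.
Runoff depth d = ΣQ_DR·Δt / A = 59.00 × 1800 / (17.7 km²) = 6.000 mm.
The 1-cm UH is the DRH scaled by (10 mm)/d, so U_p = 18.0 × 10/6.000 = 30.0 m³/s.

U_p ≈ 30.0 m³/s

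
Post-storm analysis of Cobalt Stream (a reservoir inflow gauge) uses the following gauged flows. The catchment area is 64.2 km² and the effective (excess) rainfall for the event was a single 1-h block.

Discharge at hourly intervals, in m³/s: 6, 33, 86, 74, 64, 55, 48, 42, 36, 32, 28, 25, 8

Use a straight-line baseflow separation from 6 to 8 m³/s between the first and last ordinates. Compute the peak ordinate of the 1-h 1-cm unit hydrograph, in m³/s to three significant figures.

U_p ≈ 31.9 m³/s

Direct runoff: 0.00, 26.83, 79.67, 67.50, 57.33, 48.17, 41.00, 34.83, 28.67, 24.50, 20.33, 17.17, 0.00 m³/s; ΣQ_DR = 446.0 m³/s, peak = 79.67 m³/s.
Runoff depth d = ΣQ_DR·Δt / A = 446.0 × 3600 / (64.2 km²) = 25.01 mm.
The 1-cm UH is the DRH scaled by (10 mm)/d, so U_p = 79.67 × 10/25.01 = 31.9 m³/s.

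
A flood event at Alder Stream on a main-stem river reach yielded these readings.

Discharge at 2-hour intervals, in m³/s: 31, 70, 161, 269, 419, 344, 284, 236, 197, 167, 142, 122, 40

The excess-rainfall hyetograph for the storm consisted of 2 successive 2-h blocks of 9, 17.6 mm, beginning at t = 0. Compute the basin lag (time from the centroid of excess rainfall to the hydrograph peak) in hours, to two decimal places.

Centroid of excess rainfall: t_c = Σ P_i·t̄_i / ΣP_i = 2.3233 h (block centres at 1, 3 h).
Hydrograph peak occurs at t = 8 h, so basin lag t_L = 8 − 2.3233 = 5.68 h.

t_L ≈ 5.68 h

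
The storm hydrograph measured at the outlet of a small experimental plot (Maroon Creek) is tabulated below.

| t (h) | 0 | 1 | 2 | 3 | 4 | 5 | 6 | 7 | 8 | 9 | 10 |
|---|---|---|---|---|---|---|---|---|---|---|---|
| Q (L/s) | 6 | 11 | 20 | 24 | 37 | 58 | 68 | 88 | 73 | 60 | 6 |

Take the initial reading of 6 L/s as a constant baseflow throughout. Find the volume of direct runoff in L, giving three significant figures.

V ≈ 1.39 × 10^6 L

Direct-runoff ordinates (Q − Q_b): 0.0, 5.0, 14.0, 18.0, 31.0, 52.0, 62.0, 82.0, 67.0, 54.0, 0.0 L/s.
ΣQ_DR = 385.0 L/s.
With Δt = 1 h = 3600 s, V = ΣQ_DR · Δt = 385.0 × 3600 = 1.39 × 10^6 L.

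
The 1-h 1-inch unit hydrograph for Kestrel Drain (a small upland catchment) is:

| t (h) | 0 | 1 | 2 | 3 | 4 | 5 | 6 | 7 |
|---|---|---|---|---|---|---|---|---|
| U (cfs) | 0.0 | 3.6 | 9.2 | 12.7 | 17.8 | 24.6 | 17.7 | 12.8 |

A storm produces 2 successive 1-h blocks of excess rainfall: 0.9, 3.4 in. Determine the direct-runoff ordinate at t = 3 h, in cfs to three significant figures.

Q ≈ 42.7 cfs

By discrete convolution, Q_j = Σ (P_i / 1 in) · U_{j−i}.
At t = 3 h (j=3): Q = (0.9/1)·12.7 + (3.4/1)·9.2 = 42.7 cfs.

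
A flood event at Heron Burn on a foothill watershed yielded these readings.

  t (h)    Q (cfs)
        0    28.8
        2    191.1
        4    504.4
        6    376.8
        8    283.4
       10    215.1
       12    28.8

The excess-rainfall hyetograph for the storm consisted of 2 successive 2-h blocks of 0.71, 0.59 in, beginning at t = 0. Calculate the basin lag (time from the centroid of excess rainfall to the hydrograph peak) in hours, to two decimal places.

Centroid of excess rainfall: t_c = Σ P_i·t̄_i / ΣP_i = 1.9077 h (block centres at 1, 3 h).
Hydrograph peak occurs at t = 4 h, so basin lag t_L = 4 − 1.9077 = 2.09 h.

t_L ≈ 2.09 h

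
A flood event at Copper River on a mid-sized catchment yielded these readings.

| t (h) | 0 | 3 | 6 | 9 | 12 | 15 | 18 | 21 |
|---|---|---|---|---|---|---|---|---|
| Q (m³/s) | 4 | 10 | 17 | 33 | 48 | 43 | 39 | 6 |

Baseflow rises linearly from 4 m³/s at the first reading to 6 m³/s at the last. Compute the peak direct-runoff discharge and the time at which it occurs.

Q_p = 42.86 m³/s at t = 12 h

Subtracting baseflow gives direct-runoff ordinates: 0.00, 5.71, 12.43, 28.14, 42.86, 37.57, 33.29, 0.00 m³/s.
The maximum is 42.86 m³/s, occurring at the reading for t = 12 h.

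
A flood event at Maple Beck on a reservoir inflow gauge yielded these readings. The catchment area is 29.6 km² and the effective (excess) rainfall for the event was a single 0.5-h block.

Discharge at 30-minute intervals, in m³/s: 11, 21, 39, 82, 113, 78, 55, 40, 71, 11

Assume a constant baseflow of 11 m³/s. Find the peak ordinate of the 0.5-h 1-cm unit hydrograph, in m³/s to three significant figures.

U_p ≈ 40.8 m³/s

Direct runoff: 0.0, 10.0, 28.0, 71.0, 102.0, 67.0, 44.0, 29.0, 60.0, 0.0 m³/s; ΣQ_DR = 411.0 m³/s, peak = 102.0 m³/s.
Runoff depth d = ΣQ_DR·Δt / A = 411.0 × 1800 / (29.6 km²) = 24.99 mm.
The 1-cm UH is the DRH scaled by (10 mm)/d, so U_p = 102.0 × 10/24.99 = 40.8 m³/s.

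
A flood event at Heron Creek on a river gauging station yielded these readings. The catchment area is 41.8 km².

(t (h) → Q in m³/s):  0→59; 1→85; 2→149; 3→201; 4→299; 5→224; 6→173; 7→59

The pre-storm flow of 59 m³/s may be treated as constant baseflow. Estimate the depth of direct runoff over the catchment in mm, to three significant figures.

d ≈ 66.9 mm

Direct runoff: 0.0, 26.0, 90.0, 142.0, 240.0, 165.0, 114.0, 0.0 m³/s; ΣQ_DR = 777.0 m³/s.
V = ΣQ_DR · Δt = 777.0 × 3600 s = 2.797 × 10^6 m³.
Over A = 41.8 km², depth = V / A = 66.9 mm.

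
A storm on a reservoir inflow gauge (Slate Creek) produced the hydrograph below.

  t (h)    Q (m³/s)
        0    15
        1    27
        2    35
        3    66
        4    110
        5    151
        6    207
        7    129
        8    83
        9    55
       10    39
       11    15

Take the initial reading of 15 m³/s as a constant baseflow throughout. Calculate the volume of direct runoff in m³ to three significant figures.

V ≈ 2.71 × 10^6 m³

Direct-runoff ordinates (Q − Q_b): 0.0, 12.0, 20.0, 51.0, 95.0, 136.0, 192.0, 114.0, 68.0, 40.0, 24.0, 0.0 m³/s.
ΣQ_DR = 752.0 m³/s.
With Δt = 1 h = 3600 s, V = ΣQ_DR · Δt = 752.0 × 3600 = 2.71 × 10^6 m³.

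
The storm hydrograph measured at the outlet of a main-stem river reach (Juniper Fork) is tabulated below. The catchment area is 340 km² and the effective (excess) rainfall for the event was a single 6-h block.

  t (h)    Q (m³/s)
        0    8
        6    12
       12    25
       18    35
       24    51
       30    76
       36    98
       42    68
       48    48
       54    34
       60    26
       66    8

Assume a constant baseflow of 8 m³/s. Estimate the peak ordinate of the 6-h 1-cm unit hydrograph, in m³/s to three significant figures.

Direct runoff: 0.0, 4.0, 17.0, 27.0, 43.0, 68.0, 90.0, 60.0, 40.0, 26.0, 18.0, 0.0 m³/s; ΣQ_DR = 393.0 m³/s, peak = 90.0 m³/s.
Runoff depth d = ΣQ_DR·Δt / A = 393.0 × 21600 / (340 km²) = 24.97 mm.
The 1-cm UH is the DRH scaled by (10 mm)/d, so U_p = 90.0 × 10/24.97 = 36.0 m³/s.

U_p ≈ 36.0 m³/s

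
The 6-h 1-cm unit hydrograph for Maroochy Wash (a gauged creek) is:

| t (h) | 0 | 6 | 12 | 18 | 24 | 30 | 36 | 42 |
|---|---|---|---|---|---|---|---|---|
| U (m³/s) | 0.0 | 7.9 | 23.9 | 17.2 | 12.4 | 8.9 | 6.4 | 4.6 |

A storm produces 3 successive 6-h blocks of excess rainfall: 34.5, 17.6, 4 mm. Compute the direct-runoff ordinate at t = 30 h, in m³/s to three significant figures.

Q ≈ 59.4 m³/s

By discrete convolution, Q_j = Σ (P_i / 10 mm) · U_{j−i}.
At t = 30 h (j=5): Q = (34.5/10)·8.9 + (17.6/10)·12.4 + (4/10)·17.2 = 59.4 m³/s.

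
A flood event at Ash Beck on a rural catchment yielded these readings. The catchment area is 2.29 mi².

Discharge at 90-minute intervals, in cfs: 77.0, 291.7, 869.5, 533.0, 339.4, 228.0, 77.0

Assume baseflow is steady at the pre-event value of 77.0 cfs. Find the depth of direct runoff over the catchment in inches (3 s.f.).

Direct runoff: 0.0, 214.7, 792.5, 456.0, 262.4, 151.0, 0.0 cfs; ΣQ_DR = 1877 cfs.
V = ΣQ_DR · Δt = 1877 × 5400 s = 1.013 × 10^7 ft³.
Over A = 2.29 mi², depth = V / A = 1.90 in.

d ≈ 1.90 in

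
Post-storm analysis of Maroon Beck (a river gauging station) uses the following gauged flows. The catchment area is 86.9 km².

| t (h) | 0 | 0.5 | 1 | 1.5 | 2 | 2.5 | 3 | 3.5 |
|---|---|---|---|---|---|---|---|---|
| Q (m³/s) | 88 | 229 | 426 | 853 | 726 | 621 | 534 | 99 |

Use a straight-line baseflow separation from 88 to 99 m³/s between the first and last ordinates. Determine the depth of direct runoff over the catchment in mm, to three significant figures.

Direct runoff: 0.00, 139.43, 334.86, 760.29, 631.71, 525.14, 436.57, 0.00 m³/s; ΣQ_DR = 2828 m³/s.
V = ΣQ_DR · Δt = 2828 × 1800 s = 5.090 × 10^6 m³.
Over A = 86.9 km², depth = V / A = 58.6 mm.

d ≈ 58.6 mm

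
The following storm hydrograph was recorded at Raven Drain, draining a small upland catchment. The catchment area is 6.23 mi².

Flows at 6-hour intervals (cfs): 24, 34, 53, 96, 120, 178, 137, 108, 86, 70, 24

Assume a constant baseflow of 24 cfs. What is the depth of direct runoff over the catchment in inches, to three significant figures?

d ≈ 0.994 in

Direct runoff: 0.0, 10.0, 29.0, 72.0, 96.0, 154.0, 113.0, 84.0, 62.0, 46.0, 0.0 cfs; ΣQ_DR = 666.0 cfs.
V = ΣQ_DR · Δt = 666.0 × 21600 s = 1.439 × 10^7 ft³.
Over A = 6.23 mi², depth = V / A = 0.994 in.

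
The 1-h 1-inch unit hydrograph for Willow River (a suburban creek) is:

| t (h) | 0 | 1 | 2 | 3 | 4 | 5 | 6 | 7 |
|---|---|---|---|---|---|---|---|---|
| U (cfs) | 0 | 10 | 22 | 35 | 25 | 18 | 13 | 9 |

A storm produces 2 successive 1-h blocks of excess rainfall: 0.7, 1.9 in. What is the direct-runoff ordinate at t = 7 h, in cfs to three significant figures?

By discrete convolution, Q_j = Σ (P_i / 1 in) · U_{j−i}.
At t = 7 h (j=7): Q = (0.7/1)·9 + (1.9/1)·13 = 31.0 cfs.

Q ≈ 31.0 cfs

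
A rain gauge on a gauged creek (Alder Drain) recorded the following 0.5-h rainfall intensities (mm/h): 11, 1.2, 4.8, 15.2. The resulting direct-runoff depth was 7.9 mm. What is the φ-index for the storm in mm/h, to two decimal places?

Only the 2 blocks with intensity above φ contribute runoff: 11, 15.2 mm/h.
Σ(I−φ)·Δt = d  ⇒  (11+15.2 − 2φ)·0.5 = 7.9
φ = (26.20 − 7.9/0.5) / 2 = 5.20 mm/h.

φ ≈ 5.20 mm/h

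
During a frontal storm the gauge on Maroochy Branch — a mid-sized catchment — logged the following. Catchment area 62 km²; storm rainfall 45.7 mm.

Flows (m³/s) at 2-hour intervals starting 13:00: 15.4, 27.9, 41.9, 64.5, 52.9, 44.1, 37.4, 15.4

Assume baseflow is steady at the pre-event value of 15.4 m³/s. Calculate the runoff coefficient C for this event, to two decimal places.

C ≈ 0.45

ΣQ_DR = 176.3 m³/s; V = ΣQ_DR·Δt = 1.269 × 10^6 m³.
Runoff depth d = V / A = 20.47 mm.
C = d / P = 20.47 / 45.7 = 0.45.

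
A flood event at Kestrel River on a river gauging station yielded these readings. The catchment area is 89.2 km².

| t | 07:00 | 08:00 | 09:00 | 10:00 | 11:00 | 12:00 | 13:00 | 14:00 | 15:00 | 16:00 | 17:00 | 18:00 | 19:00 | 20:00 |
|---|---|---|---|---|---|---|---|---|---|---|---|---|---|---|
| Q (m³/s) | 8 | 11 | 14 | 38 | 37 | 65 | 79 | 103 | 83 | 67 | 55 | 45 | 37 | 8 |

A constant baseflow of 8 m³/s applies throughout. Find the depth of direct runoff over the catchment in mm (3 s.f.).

Direct runoff: 0.0, 3.0, 6.0, 30.0, 29.0, 57.0, 71.0, 95.0, 75.0, 59.0, 47.0, 37.0, 29.0, 0.0 m³/s; ΣQ_DR = 538.0 m³/s.
V = ΣQ_DR · Δt = 538.0 × 3600 s = 1.937 × 10^6 m³.
Over A = 89.2 km², depth = V / A = 21.7 mm.

d ≈ 21.7 mm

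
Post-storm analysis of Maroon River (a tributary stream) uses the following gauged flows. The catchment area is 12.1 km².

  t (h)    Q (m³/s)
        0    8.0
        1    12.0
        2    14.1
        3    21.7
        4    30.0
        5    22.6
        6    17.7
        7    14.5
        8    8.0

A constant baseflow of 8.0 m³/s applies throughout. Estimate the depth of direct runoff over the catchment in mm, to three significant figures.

d ≈ 22.8 mm

Direct runoff: 0.0, 4.0, 6.1, 13.7, 22.0, 14.6, 9.7, 6.5, 0.0 m³/s; ΣQ_DR = 76.60 m³/s.
V = ΣQ_DR · Δt = 76.60 × 3600 s = 2.758 × 10^5 m³.
Over A = 12.1 km², depth = V / A = 22.8 mm.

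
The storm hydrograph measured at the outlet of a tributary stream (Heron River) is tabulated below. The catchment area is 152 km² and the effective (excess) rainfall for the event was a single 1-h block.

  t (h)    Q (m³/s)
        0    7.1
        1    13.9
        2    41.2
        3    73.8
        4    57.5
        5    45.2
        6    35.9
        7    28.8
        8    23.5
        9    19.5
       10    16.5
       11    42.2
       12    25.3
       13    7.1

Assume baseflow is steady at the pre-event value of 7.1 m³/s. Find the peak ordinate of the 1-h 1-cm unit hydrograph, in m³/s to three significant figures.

U_p ≈ 83.3 m³/s

Direct runoff: 0.0, 6.8, 34.1, 66.7, 50.4, 38.1, 28.8, 21.7, 16.4, 12.4, 9.4, 35.1, 18.2, 0.0 m³/s; ΣQ_DR = 338.1 m³/s, peak = 66.7 m³/s.
Runoff depth d = ΣQ_DR·Δt / A = 338.1 × 3600 / (152 km²) = 8.008 mm.
The 1-cm UH is the DRH scaled by (10 mm)/d, so U_p = 66.7 × 10/8.008 = 83.3 m³/s.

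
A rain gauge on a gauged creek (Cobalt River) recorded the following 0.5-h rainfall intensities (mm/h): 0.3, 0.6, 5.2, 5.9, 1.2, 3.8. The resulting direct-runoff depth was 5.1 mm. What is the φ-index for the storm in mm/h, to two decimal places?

Only the 3 blocks with intensity above φ contribute runoff: 5.2, 5.9, 3.8 mm/h.
Σ(I−φ)·Δt = d  ⇒  (5.2+5.9+3.8 − 3φ)·0.5 = 5.1
φ = (14.90 − 5.1/0.5) / 3 = 1.57 mm/h.

φ ≈ 1.57 mm/h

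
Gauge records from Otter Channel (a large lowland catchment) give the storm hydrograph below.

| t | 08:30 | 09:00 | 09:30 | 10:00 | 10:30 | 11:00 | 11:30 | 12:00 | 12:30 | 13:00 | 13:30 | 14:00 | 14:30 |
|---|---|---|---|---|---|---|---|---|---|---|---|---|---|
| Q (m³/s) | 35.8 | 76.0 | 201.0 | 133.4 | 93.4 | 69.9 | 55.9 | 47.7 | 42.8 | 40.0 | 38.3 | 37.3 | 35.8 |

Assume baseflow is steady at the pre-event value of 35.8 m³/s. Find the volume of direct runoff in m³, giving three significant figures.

V ≈ 7.95 × 10^5 m³

Direct-runoff ordinates (Q − Q_b): 0.0, 40.2, 165.2, 97.6, 57.6, 34.1, 20.1, 11.9, 7.0, 4.2, 2.5, 1.5, 0.0 m³/s.
ΣQ_DR = 441.9 m³/s.
With Δt = 0.5 h = 1800 s, V = ΣQ_DR · Δt = 441.9 × 1800 = 7.95 × 10^5 m³.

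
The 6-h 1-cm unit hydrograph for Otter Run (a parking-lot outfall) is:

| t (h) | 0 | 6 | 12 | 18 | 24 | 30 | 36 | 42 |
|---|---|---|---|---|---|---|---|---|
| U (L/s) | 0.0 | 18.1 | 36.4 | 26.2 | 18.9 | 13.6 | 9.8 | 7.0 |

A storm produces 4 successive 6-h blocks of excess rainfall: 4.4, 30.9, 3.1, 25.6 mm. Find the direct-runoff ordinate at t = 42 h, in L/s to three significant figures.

By discrete convolution, Q_j = Σ (P_i / 10 mm) · U_{j−i}.
At t = 42 h (j=7): Q = (4.4/10)·7.0 + (30.9/10)·9.8 + (3.1/10)·13.6 + (25.6/10)·18.9 = 86.0 L/s.

Q ≈ 86.0 L/s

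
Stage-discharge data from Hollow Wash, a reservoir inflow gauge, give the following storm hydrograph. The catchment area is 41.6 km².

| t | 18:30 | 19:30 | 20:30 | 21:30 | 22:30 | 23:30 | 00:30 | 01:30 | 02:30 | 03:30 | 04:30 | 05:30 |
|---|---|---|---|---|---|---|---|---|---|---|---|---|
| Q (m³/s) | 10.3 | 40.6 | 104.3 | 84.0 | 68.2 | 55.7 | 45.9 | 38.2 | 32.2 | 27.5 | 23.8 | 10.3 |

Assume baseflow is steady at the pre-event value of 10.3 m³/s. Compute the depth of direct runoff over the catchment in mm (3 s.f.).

Direct runoff: 0.0, 30.3, 94.0, 73.7, 57.9, 45.4, 35.6, 27.9, 21.9, 17.2, 13.5, 0.0 m³/s; ΣQ_DR = 417.4 m³/s.
V = ΣQ_DR · Δt = 417.4 × 3600 s = 1.503 × 10^6 m³.
Over A = 41.6 km², depth = V / A = 36.1 mm.

d ≈ 36.1 mm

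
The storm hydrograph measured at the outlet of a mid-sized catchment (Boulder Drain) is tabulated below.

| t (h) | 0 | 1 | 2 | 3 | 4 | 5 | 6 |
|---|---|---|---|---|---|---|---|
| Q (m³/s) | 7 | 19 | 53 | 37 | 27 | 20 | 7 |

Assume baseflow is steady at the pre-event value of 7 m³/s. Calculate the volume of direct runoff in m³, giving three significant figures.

Direct-runoff ordinates (Q − Q_b): 0.0, 12.0, 46.0, 30.0, 20.0, 13.0, 0.0 m³/s.
ΣQ_DR = 121.0 m³/s.
With Δt = 1 h = 3600 s, V = ΣQ_DR · Δt = 121.0 × 3600 = 4.36 × 10^5 m³.

V ≈ 4.36 × 10^5 m³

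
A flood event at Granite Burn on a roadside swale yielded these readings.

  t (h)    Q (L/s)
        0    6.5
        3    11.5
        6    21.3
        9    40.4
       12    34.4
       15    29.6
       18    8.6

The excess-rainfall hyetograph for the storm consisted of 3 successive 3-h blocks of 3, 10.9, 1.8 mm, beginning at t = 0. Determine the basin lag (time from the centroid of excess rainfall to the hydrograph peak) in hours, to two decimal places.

t_L ≈ 4.73 h

Centroid of excess rainfall: t_c = Σ P_i·t̄_i / ΣP_i = 4.2707 h (block centres at 1.5, 4.5, 7.5 h).
Hydrograph peak occurs at t = 9 h, so basin lag t_L = 9 − 4.2707 = 4.73 h.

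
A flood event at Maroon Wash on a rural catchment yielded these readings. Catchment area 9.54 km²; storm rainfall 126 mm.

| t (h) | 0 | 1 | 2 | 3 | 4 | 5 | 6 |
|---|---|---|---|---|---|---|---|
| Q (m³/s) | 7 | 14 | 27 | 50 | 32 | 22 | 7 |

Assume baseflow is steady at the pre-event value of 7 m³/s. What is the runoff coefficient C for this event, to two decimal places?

C ≈ 0.33

ΣQ_DR = 110.0 m³/s; V = ΣQ_DR·Δt = 3.960 × 10^5 m³.
Runoff depth d = V / A = 41.51 mm.
C = d / P = 41.51 / 126 = 0.33.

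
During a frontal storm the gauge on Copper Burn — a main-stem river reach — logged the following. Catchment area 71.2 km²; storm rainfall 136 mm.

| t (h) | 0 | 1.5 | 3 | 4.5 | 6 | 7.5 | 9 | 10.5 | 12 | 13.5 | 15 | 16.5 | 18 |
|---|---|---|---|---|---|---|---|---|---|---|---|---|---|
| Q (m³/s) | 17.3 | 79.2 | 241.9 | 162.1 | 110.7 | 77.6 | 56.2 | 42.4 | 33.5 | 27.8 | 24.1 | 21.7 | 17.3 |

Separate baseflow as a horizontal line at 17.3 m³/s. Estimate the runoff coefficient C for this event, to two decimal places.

ΣQ_DR = 686.9 m³/s; V = ΣQ_DR·Δt = 3.709 × 10^6 m³.
Runoff depth d = V / A = 52.10 mm.
C = d / P = 52.10 / 136 = 0.38.

C ≈ 0.38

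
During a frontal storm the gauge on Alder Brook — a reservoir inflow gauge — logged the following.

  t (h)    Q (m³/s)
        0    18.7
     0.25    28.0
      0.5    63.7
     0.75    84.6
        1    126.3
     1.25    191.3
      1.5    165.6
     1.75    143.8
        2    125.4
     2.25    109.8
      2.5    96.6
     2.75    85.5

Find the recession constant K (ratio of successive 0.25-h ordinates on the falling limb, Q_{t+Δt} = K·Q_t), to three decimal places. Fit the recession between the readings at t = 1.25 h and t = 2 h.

Using the recession-limb readings at t = 1.25 h and t = 2 h: Q falls from 191.3 to 125.4 m³/s over 3 intervals.
K = (Q₂/Q₁)^(1/3) = (125.4/191.3)^(1/3) = 0.869.

K ≈ 0.869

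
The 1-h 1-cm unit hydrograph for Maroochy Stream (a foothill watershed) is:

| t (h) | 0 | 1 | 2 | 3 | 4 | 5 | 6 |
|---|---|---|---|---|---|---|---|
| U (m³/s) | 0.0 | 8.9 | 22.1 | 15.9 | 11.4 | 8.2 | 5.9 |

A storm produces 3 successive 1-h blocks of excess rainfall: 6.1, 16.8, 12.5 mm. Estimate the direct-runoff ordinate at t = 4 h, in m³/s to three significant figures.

By discrete convolution, Q_j = Σ (P_i / 10 mm) · U_{j−i}.
At t = 4 h (j=4): Q = (6.1/10)·11.4 + (16.8/10)·15.9 + (12.5/10)·22.1 = 61.3 m³/s.

Q ≈ 61.3 m³/s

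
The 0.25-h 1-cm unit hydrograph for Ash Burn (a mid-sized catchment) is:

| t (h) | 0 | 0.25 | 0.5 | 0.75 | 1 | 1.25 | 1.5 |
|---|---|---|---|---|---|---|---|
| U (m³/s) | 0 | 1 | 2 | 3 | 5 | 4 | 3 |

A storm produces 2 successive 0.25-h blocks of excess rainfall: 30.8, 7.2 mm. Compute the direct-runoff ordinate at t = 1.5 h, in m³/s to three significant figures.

Q ≈ 12.1 m³/s

By discrete convolution, Q_j = Σ (P_i / 10 mm) · U_{j−i}.
At t = 1.5 h (j=6): Q = (30.8/10)·3 + (7.2/10)·4 = 12.1 m³/s.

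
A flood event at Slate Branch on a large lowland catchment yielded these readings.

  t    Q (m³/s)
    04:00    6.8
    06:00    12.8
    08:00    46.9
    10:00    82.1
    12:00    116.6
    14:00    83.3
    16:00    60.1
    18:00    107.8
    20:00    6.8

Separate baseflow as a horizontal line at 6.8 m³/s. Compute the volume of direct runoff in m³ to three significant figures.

Direct-runoff ordinates (Q − Q_b): 0.0, 6.0, 40.1, 75.3, 109.8, 76.5, 53.3, 101.0, 0.0 m³/s.
ΣQ_DR = 462.0 m³/s.
With Δt = 2 h = 7200 s, V = ΣQ_DR · Δt = 462.0 × 7200 = 3.33 × 10^6 m³.

V ≈ 3.33 × 10^6 m³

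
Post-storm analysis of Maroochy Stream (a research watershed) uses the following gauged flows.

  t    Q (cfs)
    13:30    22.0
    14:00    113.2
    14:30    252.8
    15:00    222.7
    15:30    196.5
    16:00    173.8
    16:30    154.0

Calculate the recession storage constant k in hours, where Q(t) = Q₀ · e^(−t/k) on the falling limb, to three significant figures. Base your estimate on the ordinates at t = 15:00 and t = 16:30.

On the falling limb, Q drops from 222.7 to 154.0 cfs between t = 15:00 and t = 16:30 (Δt = 1.5 h).
k = −Δt / ln(Q₂/Q₁) = −1.5 / ln(154.0/222.7) = 4.07 h.

k ≈ 4.07 h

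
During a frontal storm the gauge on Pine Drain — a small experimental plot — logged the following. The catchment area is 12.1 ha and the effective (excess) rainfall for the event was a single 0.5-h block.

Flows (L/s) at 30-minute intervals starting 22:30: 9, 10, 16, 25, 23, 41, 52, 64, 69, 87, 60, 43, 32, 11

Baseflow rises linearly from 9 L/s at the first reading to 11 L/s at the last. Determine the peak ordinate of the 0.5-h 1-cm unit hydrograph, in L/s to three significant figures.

Direct runoff: 0.00, 0.85, 6.69, 15.54, 13.38, 31.23, 42.08, 53.92, 58.77, 76.62, 49.46, 32.31, 21.15, 0.00 L/s; ΣQ_DR = 402.0 L/s, peak = 76.62 L/s.
Runoff depth d = ΣQ_DR·Δt / A = 402.0 × 1800 / (12.1 ha) = 5.980 mm.
The 1-cm UH is the DRH scaled by (10 mm)/d, so U_p = 76.62 × 10/5.980 = 128 L/s.

U_p ≈ 128 L/s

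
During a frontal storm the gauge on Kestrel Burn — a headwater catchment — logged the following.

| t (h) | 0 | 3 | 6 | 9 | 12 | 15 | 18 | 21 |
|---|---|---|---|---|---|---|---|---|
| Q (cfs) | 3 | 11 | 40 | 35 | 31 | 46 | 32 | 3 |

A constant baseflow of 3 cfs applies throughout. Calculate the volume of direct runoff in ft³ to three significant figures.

V ≈ 1.91 × 10^6 ft³

Direct-runoff ordinates (Q − Q_b): 0.0, 8.0, 37.0, 32.0, 28.0, 43.0, 29.0, 0.0 cfs.
ΣQ_DR = 177.0 cfs.
With Δt = 3 h = 10800 s, V = ΣQ_DR · Δt = 177.0 × 10800 = 1.91 × 10^6 ft³.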